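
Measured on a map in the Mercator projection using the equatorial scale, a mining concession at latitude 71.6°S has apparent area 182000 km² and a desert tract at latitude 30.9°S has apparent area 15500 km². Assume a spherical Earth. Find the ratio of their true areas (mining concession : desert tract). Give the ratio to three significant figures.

On Mercator the areal scale is sec²φ, so true area = apparent × cos²φ.
True area of mining concession: 182000 × cos²(71.6°) = 182000 × 0.09963 = 18130 km².
True area of desert tract: 15500 × cos²(30.9°) = 15500 × 0.7363 = 11410 km².
Ratio = 18130 / 11410 ≈ 1.59.

1.59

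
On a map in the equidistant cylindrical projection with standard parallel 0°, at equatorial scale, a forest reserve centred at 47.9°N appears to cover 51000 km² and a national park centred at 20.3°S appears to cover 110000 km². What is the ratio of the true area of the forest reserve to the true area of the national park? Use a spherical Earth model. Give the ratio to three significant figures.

Plate carrée has h = 1 and k = sec φ, giving areal scale sec φ; true area = (apparent area) · cos φ.
True area of forest reserve: 51000 × cos(47.9°) = 51000 × 0.6704 = 34190 km².
True area of national park: 110000 × cos(20.3°) = 110000 × 0.9379 = 103200 km².
Ratio = 34190 / 103200 ≈ 0.331.

0.331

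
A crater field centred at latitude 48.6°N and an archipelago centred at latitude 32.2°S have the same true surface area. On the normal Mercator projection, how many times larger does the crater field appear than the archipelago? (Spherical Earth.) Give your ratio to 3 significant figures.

Mercator areal scale is sec²φ.
At 48.6°: sec²(48.6°) = 1/0.6613² = 2.287.
At 32.2°: sec²(32.2°) = 1/0.8462² = 1.397.
Ratio = 2.287/1.397 = cos²(32.2°)/cos²(48.6°) ≈ 1.64.

1.64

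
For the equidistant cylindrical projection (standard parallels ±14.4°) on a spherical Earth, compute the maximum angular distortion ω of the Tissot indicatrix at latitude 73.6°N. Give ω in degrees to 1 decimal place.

66.5°

The equidistant cylindrical projection with φ₀ = 14.4° has h = 1 (meridians true) and k = cos φ₀ / cos φ along parallels.
At 73.6°: h = 1.000, k = 3.431; principal scales a = 3.431, b = 1.000.
sin(ω/2) = (a − b)/(a + b) = 2.431/4.431 = 0.5486, so ω = 2 arcsin(0.5486) ≈ 66.5°.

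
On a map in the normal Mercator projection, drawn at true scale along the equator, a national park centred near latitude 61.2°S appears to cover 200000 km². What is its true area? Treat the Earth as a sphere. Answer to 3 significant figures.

Mercator is conformal, so the point scale is isotropic: h = k = sec φ = 1/cos φ.
Areal scale = k² = sec²φ = 1/cos²(61.2°) = 1/0.4818² = 4.309.
True area = apparent / (areal scale) = 200000 / 4.309 ≈ 46400 km².

46400 km²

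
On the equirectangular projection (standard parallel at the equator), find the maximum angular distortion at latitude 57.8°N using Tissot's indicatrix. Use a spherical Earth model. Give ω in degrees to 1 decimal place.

35.5°

For the equirectangular projection with φ₀ = 0 (plate carrée), h = 1 along meridians and k = sec φ along parallels.
At 57.8°: h = 1.000, k = 1.877; principal scales a = 1.877, b = 1.000.
sin(ω/2) = (a − b)/(a + b) = 0.8766/2.877 = 0.3047, so ω = 2 arcsin(0.3047) ≈ 35.5°.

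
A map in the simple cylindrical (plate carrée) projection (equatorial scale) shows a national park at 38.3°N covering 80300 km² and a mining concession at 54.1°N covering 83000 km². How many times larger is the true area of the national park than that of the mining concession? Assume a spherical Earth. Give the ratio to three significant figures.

1.29

Plate carrée has h = 1 and k = sec φ, giving areal scale sec φ; true area = (apparent area) · cos φ.
True area of national park: 80300 × cos(38.3°) = 80300 × 0.7848 = 63020 km².
True area of mining concession: 83000 × cos(54.1°) = 83000 × 0.5864 = 48670 km².
Ratio = 63020 / 48670 ≈ 1.29.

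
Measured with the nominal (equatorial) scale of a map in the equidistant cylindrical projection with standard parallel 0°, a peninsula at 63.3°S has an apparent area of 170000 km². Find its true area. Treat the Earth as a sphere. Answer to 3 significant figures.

For the equirectangular projection with φ₀ = 0 (plate carrée), h = 1 along meridians and k = sec φ along parallels.
Areal scale = h·k = 1 × sec φ; at 63.3°, h = 1.000, k = 2.226, so h·k = 2.226.
True area = apparent / (areal scale) = 170000 / 2.226 ≈ 76400 km².

76400 km²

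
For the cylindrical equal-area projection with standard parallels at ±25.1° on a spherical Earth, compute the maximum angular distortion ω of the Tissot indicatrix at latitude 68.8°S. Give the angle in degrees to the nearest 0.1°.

For cylindrical equal-area with standard parallel φ₀, h = cos φ / cos φ₀ and k = cos φ₀ / cos φ, so h·k = 1.
At 68.8°: h = 0.3993, k = 2.504; principal scales a = 2.504, b = 0.3993.
sin(ω/2) = (a − b)/(a + b) = 2.105/2.904 = 0.7249, so ω = 2 arcsin(0.7249) ≈ 92.9°.

92.9°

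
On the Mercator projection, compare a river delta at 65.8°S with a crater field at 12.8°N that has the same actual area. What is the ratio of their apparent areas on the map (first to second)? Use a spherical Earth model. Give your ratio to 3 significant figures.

5.66

Mercator areal scale is sec²φ.
At 65.8°: sec²(65.8°) = 1/0.4099² = 5.951.
At 12.8°: sec²(12.8°) = 1/0.9751² = 1.052.
Ratio = 5.951/1.052 = cos²(12.8°)/cos²(65.8°) ≈ 5.66.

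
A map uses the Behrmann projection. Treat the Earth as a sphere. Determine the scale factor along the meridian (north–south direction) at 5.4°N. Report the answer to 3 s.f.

Behrmann is a cylindrical equal-area projection with standard parallels at ±30°. A cylindrical equal-area projection with standard parallel φ₀ has meridian scale h = cos φ / cos φ₀ and parallel scale k = cos φ₀ / cos φ (so areas are preserved, h·k = 1).
h = cos 5.4° / cos 30° = 0.9956/0.8660 = 1.150.

1.15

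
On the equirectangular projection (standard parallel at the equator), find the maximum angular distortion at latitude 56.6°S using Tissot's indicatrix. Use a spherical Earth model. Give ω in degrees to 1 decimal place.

In the plate carrée (x = Rλ, y = Rφ), meridians are true-scale (h = 1) and parallels are stretched by k = sec φ.
At 56.6°: h = 1.000, k = 1.817; principal scales a = 1.817, b = 1.000.
sin(ω/2) = (a − b)/(a + b) = 0.8166/2.817 = 0.2899, so ω = 2 arcsin(0.2899) ≈ 33.7°.

33.7°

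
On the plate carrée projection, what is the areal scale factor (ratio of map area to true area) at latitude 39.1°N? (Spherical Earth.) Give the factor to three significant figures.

Plate carrée maps x = Rλ, y = Rφ. The meridian scale is h = 1 and the parallel scale is k = 1/cos φ = sec φ.
Areal scale = h·k = 1 × sec φ; at 39.1°, h = 1.000, k = 1.289, so h·k = 1.289.

1.29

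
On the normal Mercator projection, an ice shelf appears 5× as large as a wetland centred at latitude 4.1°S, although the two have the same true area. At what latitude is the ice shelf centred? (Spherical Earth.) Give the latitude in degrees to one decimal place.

63.5°

On Mercator, (apparent₁)/(apparent₂) = sec²φ₁ / sec²φ₂ when true areas are equal.
cos²φ₂ / cos²φ₁ = 5  ⇒  cos φ₁ = cos 4.1° / √5 = 0.9974/2.236 = 0.4461.
φ₁ = arccos(0.4461) ≈ 63.5°.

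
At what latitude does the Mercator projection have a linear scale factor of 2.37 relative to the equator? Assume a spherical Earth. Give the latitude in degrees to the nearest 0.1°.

65.0°

Mercator scale is k = sec φ = 1/cos φ.
1/cos φ = 2.37  ⇒  cos φ = 0.4219  ⇒  φ = arccos(0.4219) ≈ 65.0°.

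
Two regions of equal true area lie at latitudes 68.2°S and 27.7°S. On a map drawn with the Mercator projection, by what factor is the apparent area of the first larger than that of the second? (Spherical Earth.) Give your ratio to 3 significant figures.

5.68

Mercator is conformal with k = sec φ, so areal scale = k² = sec²φ.
At 68.2°: sec²(68.2°) = 1/0.3714² = 7.251.
At 27.7°: sec²(27.7°) = 1/0.8854² = 1.276.
Ratio = 7.251/1.276 = cos²(27.7°)/cos²(68.2°) ≈ 5.68.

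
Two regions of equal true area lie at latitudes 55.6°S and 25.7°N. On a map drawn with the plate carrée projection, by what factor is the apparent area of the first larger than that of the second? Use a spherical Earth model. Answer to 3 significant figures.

1.59

In the plate carrée (x = Rλ, y = Rφ), meridians are true-scale (h = 1) and parallels are stretched by k = sec φ.
Areal scale at 55.6°: h·k = 1.000 × 1.770 = 1.770.
Areal scale at 25.7°: h·k = 1.000 × 1.110 = 1.110.
Ratio = 1.770/1.110 ≈ 1.59.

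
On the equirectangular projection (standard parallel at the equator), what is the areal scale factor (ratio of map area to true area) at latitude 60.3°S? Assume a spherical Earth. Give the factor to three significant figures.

2.02

For the equirectangular projection with φ₀ = 0 (plate carrée), h = 1 along meridians and k = sec φ along parallels.
Areal scale = h·k = 1 × sec φ; at 60.3°, h = 1.000, k = 2.018, so h·k = 2.018.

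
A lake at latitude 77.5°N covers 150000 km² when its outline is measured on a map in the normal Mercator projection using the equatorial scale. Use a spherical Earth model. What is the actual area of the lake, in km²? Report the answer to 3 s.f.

Mercator is conformal, so the point scale is isotropic: h = k = sec φ = 1/cos φ.
Areal scale = k² = sec²φ = 1/cos²(77.5°) = 1/0.2164² = 21.35.
True area = apparent / (areal scale) = 150000 / 21.35 ≈ 7030 km².

7030 km²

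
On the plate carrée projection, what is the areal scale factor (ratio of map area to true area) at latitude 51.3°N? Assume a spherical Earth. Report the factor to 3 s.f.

1.60

Plate carrée maps x = Rλ, y = Rφ. The meridian scale is h = 1 and the parallel scale is k = 1/cos φ = sec φ.
Areal scale = h·k = 1 × sec φ; at 51.3°, h = 1.000, k = 1.599, so h·k = 1.599.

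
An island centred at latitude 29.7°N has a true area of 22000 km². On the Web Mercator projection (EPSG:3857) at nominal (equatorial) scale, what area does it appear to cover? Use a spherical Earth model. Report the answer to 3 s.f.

For Mercator, h = k = sec φ (a conformal cylindrical projection has a single point scale, 1/cos φ).
Areal scale = k² = sec²φ = 1/cos²(29.7°) = 1/0.8686² = 1.325.
Apparent area = 22000 × 1.325 ≈ 29200 km².

29200 km²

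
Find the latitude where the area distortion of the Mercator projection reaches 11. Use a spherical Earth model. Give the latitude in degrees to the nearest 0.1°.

Mercator areal scale is sec²φ.
sec²φ = 11  ⇒  cos²φ = 0.09091  ⇒  cos φ = 0.3015.
φ = arccos(0.3015) ≈ 72.5°.

72.5°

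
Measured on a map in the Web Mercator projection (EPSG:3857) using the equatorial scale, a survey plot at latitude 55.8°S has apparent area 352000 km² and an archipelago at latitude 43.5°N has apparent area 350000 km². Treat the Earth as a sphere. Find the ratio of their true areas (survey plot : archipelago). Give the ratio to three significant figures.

0.604

On Mercator the areal scale is sec²φ, so true area = apparent × cos²φ.
True area of survey plot: 352000 × cos²(55.8°) = 352000 × 0.3159 = 111200 km².
True area of archipelago: 350000 × cos²(43.5°) = 350000 × 0.5262 = 184200 km².
Ratio = 111200 / 184200 ≈ 0.604.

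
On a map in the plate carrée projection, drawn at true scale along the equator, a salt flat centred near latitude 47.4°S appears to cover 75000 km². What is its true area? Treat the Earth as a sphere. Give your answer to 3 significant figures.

Plate carrée maps x = Rλ, y = Rφ. The meridian scale is h = 1 and the parallel scale is k = 1/cos φ = sec φ.
Areal scale = h·k = 1 × sec φ; at 47.4°, h = 1.000, k = 1.477, so h·k = 1.477.
True area = apparent / (areal scale) = 75000 / 1.477 ≈ 50800 km².

50800 km²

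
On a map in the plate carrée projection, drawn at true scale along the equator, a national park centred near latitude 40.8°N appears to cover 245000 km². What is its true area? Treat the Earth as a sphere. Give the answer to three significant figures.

185000 km²

In the plate carrée (x = Rλ, y = Rφ), meridians are true-scale (h = 1) and parallels are stretched by k = sec φ.
Areal scale = h·k = 1 × sec φ; at 40.8°, h = 1.000, k = 1.321, so h·k = 1.321.
True area = apparent / (areal scale) = 245000 / 1.321 ≈ 185000 km².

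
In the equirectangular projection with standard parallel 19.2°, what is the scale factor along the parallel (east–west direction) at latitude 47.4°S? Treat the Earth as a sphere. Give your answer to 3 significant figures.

In the equirectangular projection with standard parallel φ₀ = 19.2° (x = Rλ cos φ₀, y = Rφ), meridians are true-scale (h = 1) and the parallel scale is k = cos φ₀ / cos φ.
k = cos 19.2° / cos 47.4° = 0.9444/0.6769 = 1.395.

1.40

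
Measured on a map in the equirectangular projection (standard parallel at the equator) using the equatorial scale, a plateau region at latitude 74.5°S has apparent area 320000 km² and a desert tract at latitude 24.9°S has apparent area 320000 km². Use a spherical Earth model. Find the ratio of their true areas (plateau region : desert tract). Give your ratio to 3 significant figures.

On the plate carrée, areal scale = h·k = 1 × sec φ, so true area = apparent × cos φ.
True area of plateau region: 320000 × cos(74.5°) = 320000 × 0.2672 = 85520 km².
True area of desert tract: 320000 × cos(24.9°) = 320000 × 0.9070 = 290300 km².
Ratio = 85520 / 290300 ≈ 0.295.

0.295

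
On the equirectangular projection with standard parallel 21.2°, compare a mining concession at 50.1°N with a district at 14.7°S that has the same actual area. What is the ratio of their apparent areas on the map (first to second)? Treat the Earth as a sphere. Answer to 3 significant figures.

With standard parallel φ₀ = 21.2°, the equirectangular projection gives x = Rλ cos φ₀, y = Rφ, so h = 1 and k = cos 21.2° / cos φ.
Areal scale at 50.1°: h·k = 1.000 × 1.453 = 1.453.
Areal scale at 14.7°: h·k = 1.000 × 0.9639 = 0.9639.
Ratio = 1.453/0.9639 ≈ 1.51.

1.51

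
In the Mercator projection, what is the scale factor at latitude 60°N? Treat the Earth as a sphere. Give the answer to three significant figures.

For Mercator, h = k = sec φ (a conformal cylindrical projection has a single point scale, 1/cos φ).
k = 1/cos 60° = 1/0.5000 = 2.000.

2.00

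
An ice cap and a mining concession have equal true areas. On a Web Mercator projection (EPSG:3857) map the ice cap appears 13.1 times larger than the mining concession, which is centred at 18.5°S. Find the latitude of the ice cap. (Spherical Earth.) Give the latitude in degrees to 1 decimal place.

On Mercator, (apparent₁)/(apparent₂) = sec²φ₁ / sec²φ₂ when true areas are equal.
cos²φ₂ / cos²φ₁ = 13.1  ⇒  cos φ₁ = cos 18.5° / √13.1 = 0.9483/3.619 = 0.2620.
φ₁ = arccos(0.2620) ≈ 74.8°.

74.8°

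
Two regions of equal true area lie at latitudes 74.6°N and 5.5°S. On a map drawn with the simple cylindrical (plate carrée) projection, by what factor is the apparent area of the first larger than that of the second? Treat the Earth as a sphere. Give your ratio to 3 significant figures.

3.75

For the equirectangular projection with φ₀ = 0 (plate carrée), h = 1 along meridians and k = sec φ along parallels.
Areal scale at 74.6°: h·k = 1.000 × 3.766 = 3.766.
Areal scale at 5.5°: h·k = 1.000 × 1.005 = 1.005.
Ratio = 3.766/1.005 ≈ 3.75.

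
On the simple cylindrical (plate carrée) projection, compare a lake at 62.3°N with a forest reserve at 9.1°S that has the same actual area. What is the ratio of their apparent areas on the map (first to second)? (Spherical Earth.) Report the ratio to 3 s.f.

Plate carrée maps x = Rλ, y = Rφ. The meridian scale is h = 1 and the parallel scale is k = 1/cos φ = sec φ.
Areal scale at 62.3°: h·k = 1.000 × 2.151 = 2.151.
Areal scale at 9.1°: h·k = 1.000 × 1.013 = 1.013.
Ratio = 2.151/1.013 ≈ 2.12.

2.12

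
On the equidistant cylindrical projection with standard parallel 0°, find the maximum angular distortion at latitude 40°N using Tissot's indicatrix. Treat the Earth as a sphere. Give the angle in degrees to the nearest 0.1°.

For the equirectangular projection with φ₀ = 0 (plate carrée), h = 1 along meridians and k = sec φ along parallels.
At 40°: h = 1.000, k = 1.305; principal scales a = 1.305, b = 1.000.
sin(ω/2) = (a − b)/(a + b) = 0.3054/2.305 = 0.1325, so ω = 2 arcsin(0.1325) ≈ 15.2°.

15.2°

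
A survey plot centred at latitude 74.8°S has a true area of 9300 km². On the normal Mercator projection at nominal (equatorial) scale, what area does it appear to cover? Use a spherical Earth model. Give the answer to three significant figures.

For Mercator, h = k = sec φ (a conformal cylindrical projection has a single point scale, 1/cos φ).
Areal scale = k² = sec²φ = 1/cos²(74.8°) = 1/0.2622² = 14.55.
Apparent area = 9300 × 14.55 ≈ 135000 km².

135000 km²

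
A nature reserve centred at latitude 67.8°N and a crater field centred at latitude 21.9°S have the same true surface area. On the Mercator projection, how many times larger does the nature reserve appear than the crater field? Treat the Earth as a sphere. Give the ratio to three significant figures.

6.03

Mercator areal scale is sec²φ.
At 67.8°: sec²(67.8°) = 1/0.3778² = 7.005.
At 21.9°: sec²(21.9°) = 1/0.9278² = 1.162.
Ratio = 7.005/1.162 = cos²(21.9°)/cos²(67.8°) ≈ 6.03.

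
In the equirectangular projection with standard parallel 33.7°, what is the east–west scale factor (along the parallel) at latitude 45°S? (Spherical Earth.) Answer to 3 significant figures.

1.18

In the equirectangular projection with standard parallel φ₀ = 33.7° (x = Rλ cos φ₀, y = Rφ), meridians are true-scale (h = 1) and the parallel scale is k = cos φ₀ / cos φ.
k = cos 33.7° / cos 45° = 0.8320/0.7071 = 1.177.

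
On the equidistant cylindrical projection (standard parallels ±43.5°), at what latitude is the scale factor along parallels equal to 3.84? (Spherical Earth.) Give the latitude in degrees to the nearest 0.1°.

The equidistant cylindrical projection with φ₀ = 43.5° has h = 1 (meridians true) and k = cos φ₀ / cos φ along parallels.
k = cos φ₀ / cos φ = 3.84  ⇒  cos φ = cos 43.5° / 3.84 = 0.1889.
φ = arccos(0.1889) ≈ 79.1°.

79.1°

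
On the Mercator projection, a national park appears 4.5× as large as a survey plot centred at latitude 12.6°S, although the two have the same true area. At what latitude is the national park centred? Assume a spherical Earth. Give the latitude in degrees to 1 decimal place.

62.6°

Mercator areal scale is sec²φ, so apparent-area ratio = sec²φ₁ / sec²φ₂ = cos²φ₂ / cos²φ₁.
cos²φ₂ / cos²φ₁ = 4.5  ⇒  cos φ₁ = cos 12.6° / √4.5 = 0.9759/2.121 = 0.4601.
φ₁ = arccos(0.4601) ≈ 62.6°.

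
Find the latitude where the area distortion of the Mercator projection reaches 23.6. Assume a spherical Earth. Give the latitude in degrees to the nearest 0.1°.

Mercator areal scale is sec²φ.
sec²φ = 23.6  ⇒  cos²φ = 0.04237  ⇒  cos φ = 0.2058.
φ = arccos(0.2058) ≈ 78.1°.

78.1°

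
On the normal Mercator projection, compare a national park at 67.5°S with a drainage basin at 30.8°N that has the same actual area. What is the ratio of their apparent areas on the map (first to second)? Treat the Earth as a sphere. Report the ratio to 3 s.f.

Mercator areal scale is sec²φ.
At 67.5°: sec²(67.5°) = 1/0.3827² = 6.828.
At 30.8°: sec²(30.8°) = 1/0.8590² = 1.355.
Ratio = 6.828/1.355 = cos²(30.8°)/cos²(67.5°) ≈ 5.04.

5.04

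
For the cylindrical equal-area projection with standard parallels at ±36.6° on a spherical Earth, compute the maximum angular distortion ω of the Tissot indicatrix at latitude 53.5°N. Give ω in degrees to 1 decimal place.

A cylindrical equal-area projection with standard parallel φ₀ has meridian scale h = cos φ / cos φ₀ and parallel scale k = cos φ₀ / cos φ (so areas are preserved, h·k = 1).
At 53.5°: h = 0.7409, k = 1.350; principal scales a = 1.350, b = 0.7409.
sin(ω/2) = (a − b)/(a + b) = 0.6088/2.091 = 0.2912, so ω = 2 arcsin(0.2912) ≈ 33.9°.

33.9°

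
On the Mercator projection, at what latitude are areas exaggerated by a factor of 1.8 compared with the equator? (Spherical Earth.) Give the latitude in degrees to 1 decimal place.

Mercator areal scale is sec²φ.
sec²φ = 1.8  ⇒  cos²φ = 0.5556  ⇒  cos φ = 0.7454.
φ = arccos(0.7454) ≈ 41.8°.

41.8°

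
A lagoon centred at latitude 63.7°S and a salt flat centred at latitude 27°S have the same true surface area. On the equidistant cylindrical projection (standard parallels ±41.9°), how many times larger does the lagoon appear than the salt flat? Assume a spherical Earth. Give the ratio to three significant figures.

2.01

With standard parallel φ₀ = 41.9°, the equirectangular projection gives x = Rλ cos φ₀, y = Rφ, so h = 1 and k = cos 41.9° / cos φ.
Areal scale at 63.7°: h·k = 1.000 × 1.680 = 1.680.
Areal scale at 27°: h·k = 1.000 × 0.8354 = 0.8354.
Ratio = 1.680/0.8354 ≈ 2.01.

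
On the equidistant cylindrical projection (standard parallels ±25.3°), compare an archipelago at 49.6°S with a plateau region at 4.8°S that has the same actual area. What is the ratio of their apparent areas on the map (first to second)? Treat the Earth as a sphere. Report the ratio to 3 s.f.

1.54

With standard parallel φ₀ = 25.3°, the equirectangular projection gives x = Rλ cos φ₀, y = Rφ, so h = 1 and k = cos 25.3° / cos φ.
Areal scale at 49.6°: h·k = 1.000 × 1.395 = 1.395.
Areal scale at 4.8°: h·k = 1.000 × 0.9073 = 0.9073.
Ratio = 1.395/0.9073 ≈ 1.54.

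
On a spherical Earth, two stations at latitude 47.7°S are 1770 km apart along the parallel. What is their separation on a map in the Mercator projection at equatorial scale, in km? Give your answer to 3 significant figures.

2630 km

For Mercator, h = k = sec φ (a conformal cylindrical projection has a single point scale, 1/cos φ).
Along the parallel, k = sec 47.7° = 1/0.6730 = 1.486.
Map distance = 1770 × 1.486 ≈ 2630 km.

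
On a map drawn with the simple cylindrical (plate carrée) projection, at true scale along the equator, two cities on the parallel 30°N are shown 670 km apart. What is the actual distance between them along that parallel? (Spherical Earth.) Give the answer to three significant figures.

Plate carrée maps x = Rλ, y = Rφ. The meridian scale is h = 1 and the parallel scale is k = 1/cos φ = sec φ.
Along the parallel at 30°, map distances are exaggerated by k = sec 30° = 1.155.
True distance = 670 / 1.155 = 670 × cos 30° ≈ 580 km.

580 km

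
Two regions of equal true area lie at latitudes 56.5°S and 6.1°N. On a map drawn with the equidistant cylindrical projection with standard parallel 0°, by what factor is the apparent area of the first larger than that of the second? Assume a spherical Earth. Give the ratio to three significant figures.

1.80

For the equirectangular projection with φ₀ = 0 (plate carrée), h = 1 along meridians and k = sec φ along parallels.
Areal scale at 56.5°: h·k = 1.000 × 1.812 = 1.812.
Areal scale at 6.1°: h·k = 1.000 × 1.006 = 1.006.
Ratio = 1.812/1.006 ≈ 1.80.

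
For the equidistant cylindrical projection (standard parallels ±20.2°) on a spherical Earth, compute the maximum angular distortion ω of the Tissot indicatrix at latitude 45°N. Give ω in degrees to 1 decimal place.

With standard parallel φ₀ = 20.2°, the equirectangular projection gives x = Rλ cos φ₀, y = Rφ, so h = 1 and k = cos 20.2° / cos φ.
At 45°: h = 1.000, k = 1.327; principal scales a = 1.327, b = 1.000.
sin(ω/2) = (a − b)/(a + b) = 0.3272/2.327 = 0.1406, so ω = 2 arcsin(0.1406) ≈ 16.2°.

16.2°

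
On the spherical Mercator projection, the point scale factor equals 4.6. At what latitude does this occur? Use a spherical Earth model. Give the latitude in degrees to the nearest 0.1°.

Mercator scale is k = sec φ = 1/cos φ.
1/cos φ = 4.6  ⇒  cos φ = 0.2174  ⇒  φ = arccos(0.2174) ≈ 77.4°.

77.4°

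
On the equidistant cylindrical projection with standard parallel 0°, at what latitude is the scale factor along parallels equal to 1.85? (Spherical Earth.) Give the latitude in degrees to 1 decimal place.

57.3°

Plate carrée: h = 1, k = sec φ along parallels.
sec φ = 1.85  ⇒  cos φ = 0.5405  ⇒  φ ≈ 57.3°.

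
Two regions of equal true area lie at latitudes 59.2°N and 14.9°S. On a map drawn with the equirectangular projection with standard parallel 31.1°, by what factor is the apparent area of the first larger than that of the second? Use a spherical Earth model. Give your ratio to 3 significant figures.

In the equirectangular projection with standard parallel φ₀ = 31.1° (x = Rλ cos φ₀, y = Rφ), meridians are true-scale (h = 1) and the parallel scale is k = cos φ₀ / cos φ.
Areal scale at 59.2°: h·k = 1.000 × 1.672 = 1.672.
Areal scale at 14.9°: h·k = 1.000 × 0.8861 = 0.8861.
Ratio = 1.672/0.8861 ≈ 1.89.

1.89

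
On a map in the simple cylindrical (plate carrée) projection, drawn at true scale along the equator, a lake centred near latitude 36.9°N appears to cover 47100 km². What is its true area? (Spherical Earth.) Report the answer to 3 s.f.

For the equirectangular projection with φ₀ = 0 (plate carrée), h = 1 along meridians and k = sec φ along parallels.
Areal scale = h·k = 1 × sec φ; at 36.9°, h = 1.000, k = 1.250, so h·k = 1.250.
True area = apparent / (areal scale) = 47100 / 1.250 ≈ 37700 km².

37700 km²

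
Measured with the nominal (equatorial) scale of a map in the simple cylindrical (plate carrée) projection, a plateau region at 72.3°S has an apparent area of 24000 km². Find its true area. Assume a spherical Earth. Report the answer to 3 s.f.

For the equirectangular projection with φ₀ = 0 (plate carrée), h = 1 along meridians and k = sec φ along parallels.
Areal scale = h·k = 1 × sec φ; at 72.3°, h = 1.000, k = 3.289, so h·k = 3.289.
True area = apparent / (areal scale) = 24000 / 3.289 ≈ 7300 km².

7300 km²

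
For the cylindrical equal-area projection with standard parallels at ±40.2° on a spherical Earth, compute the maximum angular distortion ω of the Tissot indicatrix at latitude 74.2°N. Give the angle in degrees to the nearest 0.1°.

101.5°

For cylindrical equal-area with standard parallel φ₀, h = cos φ / cos φ₀ and k = cos φ₀ / cos φ, so h·k = 1.
At 74.2°: h = 0.3565, k = 2.805; principal scales a = 2.805, b = 0.3565.
sin(ω/2) = (a − b)/(a + b) = 2.449/3.162 = 0.7745, so ω = 2 arcsin(0.7745) ≈ 101.5°.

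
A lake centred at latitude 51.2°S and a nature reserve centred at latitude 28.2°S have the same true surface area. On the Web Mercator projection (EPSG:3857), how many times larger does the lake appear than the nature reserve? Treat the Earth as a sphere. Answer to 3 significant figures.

On Mercator, area is exaggerated by sec²φ = 1/cos²φ.
At 51.2°: sec²(51.2°) = 1/0.6266² = 2.547.
At 28.2°: sec²(28.2°) = 1/0.8813² = 1.288.
Ratio = 2.547/1.288 = cos²(28.2°)/cos²(51.2°) ≈ 1.98.

1.98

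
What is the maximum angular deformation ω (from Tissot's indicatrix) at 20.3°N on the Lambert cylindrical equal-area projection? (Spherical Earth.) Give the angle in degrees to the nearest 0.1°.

7.3°

The Lambert cylindrical equal-area projection is the cylindrical equal-area projection with its standard parallel at the equator (φ₀ = 0). For cylindrical equal-area with standard parallel φ₀, h = cos φ / cos φ₀ and k = cos φ₀ / cos φ, so h·k = 1.
At 20.3°: h = 0.9379, k = 1.066; principal scales a = 1.066, b = 0.9379.
sin(ω/2) = (a − b)/(a + b) = 0.1283/2.004 = 0.06404, so ω = 2 arcsin(0.06404) ≈ 7.3°.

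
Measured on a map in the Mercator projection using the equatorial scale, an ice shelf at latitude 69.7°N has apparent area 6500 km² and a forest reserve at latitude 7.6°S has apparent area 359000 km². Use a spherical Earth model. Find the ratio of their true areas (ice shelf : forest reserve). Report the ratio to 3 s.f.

0.00222

On Mercator the areal scale is sec²φ, so true area = apparent × cos²φ.
True area of ice shelf: 6500 × cos²(69.7°) = 6500 × 0.1204 = 782.4 km².
True area of forest reserve: 359000 × cos²(7.6°) = 359000 × 0.9825 = 352700 km².
Ratio = 782.4 / 352700 ≈ 0.00222.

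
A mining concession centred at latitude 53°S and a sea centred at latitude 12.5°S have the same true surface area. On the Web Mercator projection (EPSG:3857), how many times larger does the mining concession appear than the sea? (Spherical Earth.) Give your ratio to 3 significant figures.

On Mercator, area is exaggerated by sec²φ = 1/cos²φ.
At 53°: sec²(53°) = 1/0.6018² = 2.761.
At 12.5°: sec²(12.5°) = 1/0.9763² = 1.049.
Ratio = 2.761/1.049 = cos²(12.5°)/cos²(53°) ≈ 2.63.

2.63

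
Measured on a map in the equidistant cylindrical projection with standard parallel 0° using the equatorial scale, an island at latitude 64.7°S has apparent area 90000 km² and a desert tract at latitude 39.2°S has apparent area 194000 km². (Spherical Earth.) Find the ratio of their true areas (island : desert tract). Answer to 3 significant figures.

Plate carrée has h = 1 and k = sec φ, giving areal scale sec φ; true area = (apparent area) · cos φ.
True area of island: 90000 × cos(64.7°) = 90000 × 0.4274 = 38460 km².
True area of desert tract: 194000 × cos(39.2°) = 194000 × 0.7749 = 150300 km².
Ratio = 38460 / 150300 ≈ 0.256.

0.256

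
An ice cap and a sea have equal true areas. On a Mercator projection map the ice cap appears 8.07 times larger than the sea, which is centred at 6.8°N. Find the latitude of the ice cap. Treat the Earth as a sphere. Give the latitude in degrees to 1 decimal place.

For equal true areas on Mercator, apparent areas scale as sec²φ, so the ratio is cos²φ₂ / cos²φ₁.
cos²φ₂ / cos²φ₁ = 8.07  ⇒  cos φ₁ = cos 6.8° / √8.07 = 0.9930/2.841 = 0.3495.
φ₁ = arccos(0.3495) ≈ 69.5°.

69.5°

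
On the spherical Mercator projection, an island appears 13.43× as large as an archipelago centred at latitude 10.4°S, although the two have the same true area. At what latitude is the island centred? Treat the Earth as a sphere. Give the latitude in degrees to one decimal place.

74.4°

Mercator areal scale is sec²φ, so apparent-area ratio = sec²φ₁ / sec²φ₂ = cos²φ₂ / cos²φ₁.
cos²φ₂ / cos²φ₁ = 13.43  ⇒  cos φ₁ = cos 10.4° / √13.43 = 0.9836/3.665 = 0.2684.
φ₁ = arccos(0.2684) ≈ 74.4°.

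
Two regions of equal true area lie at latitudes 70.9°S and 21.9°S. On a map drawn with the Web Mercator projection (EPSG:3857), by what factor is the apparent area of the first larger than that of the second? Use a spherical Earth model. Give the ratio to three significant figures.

Mercator areal scale is sec²φ.
At 70.9°: sec²(70.9°) = 1/0.3272² = 9.340.
At 21.9°: sec²(21.9°) = 1/0.9278² = 1.162.
Ratio = 9.340/1.162 = cos²(21.9°)/cos²(70.9°) ≈ 8.04.

8.04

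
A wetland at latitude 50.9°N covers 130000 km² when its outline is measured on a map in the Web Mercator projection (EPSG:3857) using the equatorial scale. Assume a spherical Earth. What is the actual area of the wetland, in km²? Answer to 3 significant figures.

Mercator is conformal, so the point scale is isotropic: h = k = sec φ = 1/cos φ.
Areal scale = k² = sec²φ = 1/cos²(50.9°) = 1/0.6307² = 2.514.
True area = apparent / (areal scale) = 130000 / 2.514 ≈ 51700 km².

51700 km²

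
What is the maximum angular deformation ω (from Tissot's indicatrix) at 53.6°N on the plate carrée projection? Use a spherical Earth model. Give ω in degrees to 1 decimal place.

29.6°

In the plate carrée (x = Rλ, y = Rφ), meridians are true-scale (h = 1) and parallels are stretched by k = sec φ.
At 53.6°: h = 1.000, k = 1.685; principal scales a = 1.685, b = 1.000.
sin(ω/2) = (a − b)/(a + b) = 0.6852/2.685 = 0.2552, so ω = 2 arcsin(0.2552) ≈ 29.6°.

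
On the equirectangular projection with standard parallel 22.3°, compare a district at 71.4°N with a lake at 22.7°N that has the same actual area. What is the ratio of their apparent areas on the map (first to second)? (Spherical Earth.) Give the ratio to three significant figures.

2.89

With standard parallel φ₀ = 22.3°, the equirectangular projection gives x = Rλ cos φ₀, y = Rφ, so h = 1 and k = cos 22.3° / cos φ.
Areal scale at 71.4°: h·k = 1.000 × 2.901 = 2.901.
Areal scale at 22.7°: h·k = 1.000 × 1.003 = 1.003.
Ratio = 2.901/1.003 ≈ 2.89.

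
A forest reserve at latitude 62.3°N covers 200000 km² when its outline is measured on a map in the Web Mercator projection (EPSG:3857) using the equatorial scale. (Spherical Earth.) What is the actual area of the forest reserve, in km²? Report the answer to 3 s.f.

The Mercator projection is conformal; its linear scale factor is the same in every direction and equals sec φ = 1/cos φ.
Areal scale = k² = sec²φ = 1/cos²(62.3°) = 1/0.4648² = 4.628.
True area = apparent / (areal scale) = 200000 / 4.628 ≈ 43200 km².

43200 km²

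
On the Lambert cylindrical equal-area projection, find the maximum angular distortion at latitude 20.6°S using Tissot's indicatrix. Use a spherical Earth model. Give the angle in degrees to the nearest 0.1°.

The Lambert cylindrical equal-area projection is the cylindrical equal-area projection with its standard parallel at the equator (φ₀ = 0). A cylindrical equal-area projection with standard parallel φ₀ has meridian scale h = cos φ / cos φ₀ and parallel scale k = cos φ₀ / cos φ (so areas are preserved, h·k = 1).
At 20.6°: h = 0.9361, k = 1.068; principal scales a = 1.068, b = 0.9361.
sin(ω/2) = (a − b)/(a + b) = 0.1322/2.004 = 0.06598, so ω = 2 arcsin(0.06598) ≈ 7.6°.

7.6°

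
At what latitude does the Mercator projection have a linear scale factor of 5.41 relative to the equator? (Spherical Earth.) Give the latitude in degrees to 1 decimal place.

79.3°

Mercator scale is k = sec φ = 1/cos φ.
1/cos φ = 5.41  ⇒  cos φ = 0.1848  ⇒  φ = arccos(0.1848) ≈ 79.3°.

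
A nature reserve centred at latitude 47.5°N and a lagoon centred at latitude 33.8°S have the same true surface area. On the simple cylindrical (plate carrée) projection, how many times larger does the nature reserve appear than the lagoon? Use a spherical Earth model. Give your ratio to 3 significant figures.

1.23

In the plate carrée (x = Rλ, y = Rφ), meridians are true-scale (h = 1) and parallels are stretched by k = sec φ.
Areal scale at 47.5°: h·k = 1.000 × 1.480 = 1.480.
Areal scale at 33.8°: h·k = 1.000 × 1.203 = 1.203.
Ratio = 1.480/1.203 ≈ 1.23.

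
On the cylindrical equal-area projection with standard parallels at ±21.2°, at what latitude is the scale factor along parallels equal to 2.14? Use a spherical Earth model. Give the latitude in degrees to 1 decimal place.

64.2°

For cylindrical equal-area with standard parallel φ₀, h = cos φ / cos φ₀ and k = cos φ₀ / cos φ, so h·k = 1.
k = cos φ₀ / cos φ = 2.14  ⇒  cos φ = cos 21.2° / 2.14 = 0.4357.
φ = arccos(0.4357) ≈ 64.2°.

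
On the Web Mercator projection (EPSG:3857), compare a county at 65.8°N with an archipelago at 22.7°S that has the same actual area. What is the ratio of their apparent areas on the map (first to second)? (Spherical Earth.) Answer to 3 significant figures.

5.06

On Mercator, area is exaggerated by sec²φ = 1/cos²φ.
At 65.8°: sec²(65.8°) = 1/0.4099² = 5.951.
At 22.7°: sec²(22.7°) = 1/0.9225² = 1.175.
Ratio = 5.951/1.175 = cos²(22.7°)/cos²(65.8°) ≈ 5.06.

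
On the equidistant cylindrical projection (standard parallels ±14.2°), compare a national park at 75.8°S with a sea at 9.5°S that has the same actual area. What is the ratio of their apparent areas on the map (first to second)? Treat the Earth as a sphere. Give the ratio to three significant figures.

4.02

In the equirectangular projection with standard parallel φ₀ = 14.2° (x = Rλ cos φ₀, y = Rφ), meridians are true-scale (h = 1) and the parallel scale is k = cos φ₀ / cos φ.
Areal scale at 75.8°: h·k = 1.000 × 3.952 = 3.952.
Areal scale at 9.5°: h·k = 1.000 × 0.9829 = 0.9829.
Ratio = 3.952/0.9829 ≈ 4.02.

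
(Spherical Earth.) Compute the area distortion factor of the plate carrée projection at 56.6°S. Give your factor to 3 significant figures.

1.82

Plate carrée maps x = Rλ, y = Rφ. The meridian scale is h = 1 and the parallel scale is k = 1/cos φ = sec φ.
Areal scale = h·k = 1 × sec φ; at 56.6°, h = 1.000, k = 1.817, so h·k = 1.817.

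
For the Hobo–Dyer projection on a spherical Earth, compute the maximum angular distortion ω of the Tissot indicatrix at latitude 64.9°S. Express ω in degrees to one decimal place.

67.5°

The Hobo–Dyer projection is cylindrical equal-area with φ₀ = 37.5°. A cylindrical equal-area projection with standard parallel φ₀ has meridian scale h = cos φ / cos φ₀ and parallel scale k = cos φ₀ / cos φ (so areas are preserved, h·k = 1).
At 64.9°: h = 0.5347, k = 1.870; principal scales a = 1.870, b = 0.5347.
sin(ω/2) = (a − b)/(a + b) = 1.336/2.405 = 0.5553, so ω = 2 arcsin(0.5553) ≈ 67.5°.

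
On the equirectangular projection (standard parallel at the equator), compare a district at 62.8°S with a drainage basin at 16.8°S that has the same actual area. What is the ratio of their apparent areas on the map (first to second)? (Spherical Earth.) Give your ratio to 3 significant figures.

2.09

In the plate carrée (x = Rλ, y = Rφ), meridians are true-scale (h = 1) and parallels are stretched by k = sec φ.
Areal scale at 62.8°: h·k = 1.000 × 2.188 = 2.188.
Areal scale at 16.8°: h·k = 1.000 × 1.045 = 1.045.
Ratio = 2.188/1.045 ≈ 2.09.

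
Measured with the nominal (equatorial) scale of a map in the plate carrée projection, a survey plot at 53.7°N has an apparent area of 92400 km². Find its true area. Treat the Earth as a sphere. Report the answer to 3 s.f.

For the equirectangular projection with φ₀ = 0 (plate carrée), h = 1 along meridians and k = sec φ along parallels.
Areal scale = h·k = 1 × sec φ; at 53.7°, h = 1.000, k = 1.689, so h·k = 1.689.
True area = apparent / (areal scale) = 92400 / 1.689 ≈ 54700 km².

54700 km²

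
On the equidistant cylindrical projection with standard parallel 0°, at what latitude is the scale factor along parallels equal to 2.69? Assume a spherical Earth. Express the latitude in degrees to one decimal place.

Plate carrée: h = 1, k = sec φ along parallels.
sec φ = 2.69  ⇒  cos φ = 0.3717  ⇒  φ ≈ 68.2°.

68.2°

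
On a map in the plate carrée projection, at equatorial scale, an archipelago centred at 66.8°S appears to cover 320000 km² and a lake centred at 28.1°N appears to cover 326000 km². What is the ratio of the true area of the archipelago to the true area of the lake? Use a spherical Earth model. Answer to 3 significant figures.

On the plate carrée, areal scale = h·k = 1 × sec φ, so true area = apparent × cos φ.
True area of archipelago: 320000 × cos(66.8°) = 320000 × 0.3939 = 126100 km².
True area of lake: 326000 × cos(28.1°) = 326000 × 0.8821 = 287600 km².
Ratio = 126100 / 287600 ≈ 0.438.

0.438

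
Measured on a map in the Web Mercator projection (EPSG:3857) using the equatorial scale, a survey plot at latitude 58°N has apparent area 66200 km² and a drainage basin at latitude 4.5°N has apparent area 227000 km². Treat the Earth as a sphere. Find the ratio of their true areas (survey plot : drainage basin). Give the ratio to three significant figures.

0.0824

Mercator's areal exaggeration is sec²φ; hence true area = (apparent area) · cos²φ.
True area of survey plot: 66200 × cos²(58°) = 66200 × 0.2808 = 18590 km².
True area of drainage basin: 227000 × cos²(4.5°) = 227000 × 0.9938 = 225600 km².
Ratio = 18590 / 225600 ≈ 0.0824.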